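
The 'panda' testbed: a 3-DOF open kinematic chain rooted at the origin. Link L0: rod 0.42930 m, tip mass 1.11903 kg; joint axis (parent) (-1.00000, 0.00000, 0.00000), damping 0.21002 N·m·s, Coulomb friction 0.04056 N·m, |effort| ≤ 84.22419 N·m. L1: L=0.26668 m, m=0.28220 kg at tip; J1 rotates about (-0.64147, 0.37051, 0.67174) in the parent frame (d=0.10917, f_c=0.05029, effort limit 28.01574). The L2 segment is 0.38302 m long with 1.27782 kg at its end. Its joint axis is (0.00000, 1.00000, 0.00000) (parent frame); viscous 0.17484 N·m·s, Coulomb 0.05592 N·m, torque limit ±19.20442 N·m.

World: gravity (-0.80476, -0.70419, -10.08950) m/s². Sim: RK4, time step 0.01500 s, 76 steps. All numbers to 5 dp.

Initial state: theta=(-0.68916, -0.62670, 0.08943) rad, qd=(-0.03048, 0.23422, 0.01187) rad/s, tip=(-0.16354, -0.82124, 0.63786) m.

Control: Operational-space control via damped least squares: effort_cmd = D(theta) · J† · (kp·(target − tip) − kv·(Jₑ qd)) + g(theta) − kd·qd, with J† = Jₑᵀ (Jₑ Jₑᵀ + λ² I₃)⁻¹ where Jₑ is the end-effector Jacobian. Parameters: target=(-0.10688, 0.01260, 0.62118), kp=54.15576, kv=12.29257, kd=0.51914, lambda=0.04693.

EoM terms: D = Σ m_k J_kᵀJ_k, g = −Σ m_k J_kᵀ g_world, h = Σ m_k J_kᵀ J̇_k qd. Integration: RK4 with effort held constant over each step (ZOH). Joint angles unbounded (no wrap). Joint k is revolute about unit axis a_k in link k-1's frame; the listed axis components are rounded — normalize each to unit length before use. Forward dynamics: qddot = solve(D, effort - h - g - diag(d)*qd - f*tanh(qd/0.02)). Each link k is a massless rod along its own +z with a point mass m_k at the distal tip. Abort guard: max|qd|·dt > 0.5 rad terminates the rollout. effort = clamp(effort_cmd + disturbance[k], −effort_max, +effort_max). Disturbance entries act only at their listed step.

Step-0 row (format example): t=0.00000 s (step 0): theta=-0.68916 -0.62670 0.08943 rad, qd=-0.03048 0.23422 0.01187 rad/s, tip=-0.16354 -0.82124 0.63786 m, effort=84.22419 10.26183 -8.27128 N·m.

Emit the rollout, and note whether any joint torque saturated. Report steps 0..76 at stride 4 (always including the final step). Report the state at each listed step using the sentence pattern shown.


t=0.06000 s (step 4): theta=-0.53699 -0.84574 0.33636 rad, qd=3.98716 -4.94656 5.67146 rad/s, tip=-0.16404 -0.76736 0.65823 m, effort=38.94172 7.63392 -4.28554 N·m.
t=0.12000 s (step 8): theta=-0.28619 -1.10265 0.63912 rad, qd=4.18350 -3.58038 4.31362 rad/s, tip=-0.17090 -0.64056 0.69966 m, effort=10.05846 4.46929 -0.19602 N·m.
t=0.18000 s (step 12): theta=-0.04757 -1.28086 0.85756 rad, qd=3.73309 -2.43612 3.05518 rad/s, tip=-0.17491 -0.49715 0.73477 m, effort=-1.38088 3.33971 0.76025 N·m.
t=0.24000 s (step 16): theta=0.15843 -1.40209 1.01422 rad, qd=3.12678 -1.66229 2.23663 rad/s, tip=-0.17352 -0.36485 0.75333 m, effort=-6.01609 3.01376 0.47419 N·m.
t=0.30000 s (step 20): theta=0.32721 -1.48571 1.13177 rad, qd=2.50613 -1.16640 1.72586 rad/s, tip=-0.16789 -0.25455 0.75637 m, effort=-7.67793 3.04429 -0.15201 N·m.
t=0.36000 s (step 24): theta=0.46016 -1.54578 1.22467 rad, qd=1.93835 -0.86303 1.39561 rad/s, tip=-0.15997 -0.16866 0.74856 m, effort=-7.92332 3.24953 -0.77790 N·m.
t=0.42000 s (step 28): theta=0.56146 -1.59155 1.30095 rad, qd=1.45340 -0.67826 1.16044 rad/s, tip=-0.15142 -0.10529 0.73474 m, effort=-7.50625 3.52229 -1.28592 N·m.
t=0.48000 s (step 32): theta=0.63638 -1.62840 1.36474 rad, qd=1.05884 -0.55825 0.97304 rad/s, tip=-0.14330 -0.06062 0.71861 m, effort=-6.83195 3.79280 -1.65073 N·m.
t=0.54000 s (step 36): theta=0.69025 -1.65913 1.41816 rad, qd=0.75009 -0.47025 0.81194 rad/s, tip=-0.13616 -0.03043 0.70259 m, effort=-6.11860 4.02238 -1.88694 N·m.
t=0.60000 s (step 40): theta=0.72792 -1.68511 1.46251 rad, qd=0.51677 -0.39761 0.66981 rad/s, tip=-0.13017 -0.01086 0.68799 m, effort=-5.47374 4.19705 -2.02398 N·m.
t=0.66000 s (step 44): theta=0.75354 -1.70700 1.49886 rad, qd=0.34621 -0.33352 0.54533 rad/s, tip=-0.12532 0.00127 0.67538 m, effort=-4.93992 4.31855 -2.09281 N·m.
t=0.72000 s (step 48): theta=0.77048 -1.72526 1.52829 rad, qd=0.22553 -0.27615 0.43860 rad/s, tip=-0.12146 0.00840 0.66485 m, effort=-4.52375 4.39621 -2.11932 N·m.
t=0.78000 s (step 52): theta=0.78138 -1.74027 1.55184 rad, qd=0.14283 -0.22546 0.34923 rad/s, tip=-0.11843 0.01229 0.65626 m, effort=-4.21409 4.44131 -2.12233 N·m.
t=0.84000 s (step 56): theta=0.78819 -1.75246 1.57052 rad, qd=0.08796 -0.18172 0.27597 rad/s, tip=-0.11606 0.01418 0.64938 m, effort=-3.99269 4.46403 -2.11403 N·m.
t=0.90000 s (step 60): theta=0.79233 -1.76222 1.58525 rad, qd=0.05269 -0.14489 0.21691 rad/s, tip=-0.11422 0.01490 0.64391 m, effort=-3.84021 4.47242 -2.10157 N·m.
t=0.96000 s (step 64): theta=0.79479 -1.76998 1.59680 rad, qd=0.03085 -0.11456 0.16990 rad/s, tip=-0.11278 0.01497 0.63961 m, effort=-3.73991 4.47228 -2.08869 N·m.
t=1.02000 s (step 68): theta=0.79622 -1.77609 1.60584 rad, qd=0.01804 -0.09014 0.13282 rad/s, tip=-0.11166 0.01474 0.63624 m, effort=-3.67951 4.46752 -2.07708 N·m.
t=1.08000 s (step 72): theta=0.79707 -1.78090 1.61290 rad, qd=0.01102 -0.07076 0.10372 rad/s, tip=-0.11078 0.01440 0.63360 m, effort=-3.64814 4.46063 -2.06728 N·m.
t=1.14000 s (step 76): theta=0.79761 -1.78467 1.61841 rad, qd=0.00731 -0.05547 0.08096 rad/s, tip=-0.11010 0.01407 0.63154 m.
any joint saturated: yes


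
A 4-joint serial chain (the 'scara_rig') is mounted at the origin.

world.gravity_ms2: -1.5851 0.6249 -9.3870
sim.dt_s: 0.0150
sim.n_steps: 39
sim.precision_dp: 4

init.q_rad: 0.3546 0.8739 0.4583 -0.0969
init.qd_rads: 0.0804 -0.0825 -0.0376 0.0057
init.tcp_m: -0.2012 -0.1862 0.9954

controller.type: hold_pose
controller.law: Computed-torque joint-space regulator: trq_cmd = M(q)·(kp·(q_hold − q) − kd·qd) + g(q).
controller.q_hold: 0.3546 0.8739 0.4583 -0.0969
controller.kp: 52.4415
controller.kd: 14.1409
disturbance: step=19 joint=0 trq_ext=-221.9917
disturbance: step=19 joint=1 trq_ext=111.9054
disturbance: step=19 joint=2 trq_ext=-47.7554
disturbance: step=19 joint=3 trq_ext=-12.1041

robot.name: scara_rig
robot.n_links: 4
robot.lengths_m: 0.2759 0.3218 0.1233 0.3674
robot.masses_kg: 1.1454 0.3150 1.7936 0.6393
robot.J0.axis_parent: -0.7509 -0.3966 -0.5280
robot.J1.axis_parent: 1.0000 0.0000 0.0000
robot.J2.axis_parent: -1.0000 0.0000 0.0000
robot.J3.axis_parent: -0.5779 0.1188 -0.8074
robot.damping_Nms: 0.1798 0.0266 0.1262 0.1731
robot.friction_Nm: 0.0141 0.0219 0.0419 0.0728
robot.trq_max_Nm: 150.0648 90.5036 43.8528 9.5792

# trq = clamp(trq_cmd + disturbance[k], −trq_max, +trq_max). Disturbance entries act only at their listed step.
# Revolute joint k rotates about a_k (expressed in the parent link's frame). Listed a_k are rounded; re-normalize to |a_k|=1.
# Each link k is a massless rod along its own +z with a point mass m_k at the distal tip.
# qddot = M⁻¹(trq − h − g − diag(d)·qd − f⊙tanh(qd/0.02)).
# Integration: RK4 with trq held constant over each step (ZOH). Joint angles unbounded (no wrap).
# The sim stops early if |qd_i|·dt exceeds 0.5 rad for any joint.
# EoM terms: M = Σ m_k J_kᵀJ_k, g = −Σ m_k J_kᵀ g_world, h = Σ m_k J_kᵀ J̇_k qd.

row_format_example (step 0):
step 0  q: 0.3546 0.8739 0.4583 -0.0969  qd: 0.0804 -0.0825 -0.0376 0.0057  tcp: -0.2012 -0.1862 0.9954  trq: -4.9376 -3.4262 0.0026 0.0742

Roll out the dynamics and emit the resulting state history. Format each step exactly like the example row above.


step 1  q: 0.3556 0.8730 0.4590 -0.0986  qd: 0.0694 -0.0830 -0.1488 0.2024  tcp: -0.2017 -0.1847 0.9956  trq: -4.5691 -3.6734 0.1087 0.0988
step 2  q: 0.3564 0.8723 0.4594 -0.0997  qd: 0.0574 -0.0723 -0.1712 0.2482  tcp: -0.2021 -0.1835 0.9959  trq: -4.2596 -3.8845 0.1994 0.1240
step 3  q: 0.3571 0.8718 0.4596 -0.1005  qd: 0.0466 -0.0610 -0.1741 0.2597  tcp: -0.2023 -0.1826 0.9960  trq: -3.9949 -4.0658 0.2773 0.1466
step 4  q: 0.3576 0.8714 0.4599 -0.1012  qd: 0.0375 -0.0516 -0.1745 0.2650  tcp: -0.2026 -0.1819 0.9962  trq: -3.7683 -4.2209 0.3441 0.1662
step 5  q: 0.3580 0.8711 0.4601 -0.1018  qd: 0.0299 -0.0441 -0.1751 0.2687  tcp: -0.2028 -0.1814 0.9963  trq: -3.5747 -4.3534 0.4014 0.1831
step 6  q: 0.3582 0.8710 0.4604 -0.1023  qd: 0.0237 -0.0381 -0.1756 0.2712  tcp: -0.2029 -0.1810 0.9963  trq: -3.4095 -4.4665 0.4504 0.1976
step 7  q: 0.3584 0.8709 0.4607 -0.1029  qd: 0.0185 -0.0333 -0.1760 0.2731  tcp: -0.2030 -0.1808 0.9963  trq: -3.2689 -4.5631 0.4922 0.2101
step 8  q: 0.3585 0.8709 0.4609 -0.1034  qd: 0.0143 -0.0294 -0.1764 0.2744  tcp: -0.2031 -0.1807 0.9963  trq: -3.1494 -4.6455 0.5279 0.2207
step 9  q: 0.3586 0.8710 0.4612 -0.1039  qd: 0.0110 -0.0263 -0.1767 0.2754  tcp: -0.2031 -0.1807 0.9963  trq: -3.0480 -4.7157 0.5582 0.2298
step 10  q: 0.3586 0.8711 0.4614 -0.1045  qd: 0.0083 -0.0238 -0.1769 0.2762  tcp: -0.2031 -0.1808 0.9963  trq: -2.9622 -4.7753 0.5839 0.2375
step 11  q: 0.3586 0.8712 0.4616 -0.1049  qd: 0.0062 -0.0220 -0.1771 0.2768  tcp: -0.2031 -0.1809 0.9963  trq: -2.8898 -4.8259 0.6057 0.2441
step 12  q: 0.3585 0.8714 0.4619 -0.1054  qd: 0.0046 -0.0205 -0.1773 0.2773  tcp: -0.2031 -0.1810 0.9962  trq: -2.8288 -4.8687 0.6241 0.2496
step 13  q: 0.3584 0.8715 0.4621 -0.1059  qd: 0.0033 -0.0195 -0.1774 0.2777  tcp: -0.2031 -0.1812 0.9962  trq: -2.7775 -4.9048 0.6395 0.2542
step 14  q: 0.3583 0.8717 0.4623 -0.1064  qd: 0.0024 -0.0188 -0.1775 0.2781  tcp: -0.2031 -0.1814 0.9961  trq: -2.7345 -4.9352 0.6525 0.2581
step 15  q: 0.3582 0.8719 0.4626 -0.1068  qd: 0.0018 -0.0184 -0.1776 0.2785  tcp: -0.2031 -0.1816 0.9960  trq: -2.6986 -4.9606 0.6633 0.2614
step 16  q: 0.3581 0.8721 0.4628 -0.1073  qd: 0.0013 -0.0181 -0.1776 0.2788  tcp: -0.2030 -0.1818 0.9960  trq: -2.6688 -4.9819 0.6722 0.2641
step 17  q: 0.3580 0.8723 0.4630 -0.1077  qd: 0.0010 -0.0181 -0.1776 0.2791  tcp: -0.2030 -0.1821 0.9959  trq: -2.6441 -4.9996 0.6796 0.2663
step 18  q: 0.3579 0.8725 0.4632 -0.1082  qd: 0.0009 -0.0181 -0.1776 0.2793  tcp: -0.2030 -0.1823 0.9958  trq: -2.6237 -5.0142 0.6856 0.2682
step 19  q: 0.3578 0.8727 0.4635 -0.1086  qd: 0.0009 -0.0183 -0.1776 0.2796  tcp: -0.2029 -0.1825 0.9958  trq: -150.0648 90.5036 -43.8528 -9.5792
step 20  q: 0.3536 0.8641 0.3828 0.0127  qd: -0.6140 -0.7522 -8.2771 12.0251  tcp: -0.1978 -0.1937 0.9960  trq: 29.2736 -25.9441 10.4272 2.6451
step 21  q: 0.3428 0.8626 0.3253 0.0882  qd: -0.6794 0.1175 -2.0726 2.3049  tcp: -0.1900 -0.2142 0.9933  trq: 23.6007 -22.5356 8.8809 2.3904
step 22  q: 0.3330 0.8659 0.3093 0.1007  qd: -0.5843 0.2336 -0.6540 0.2754  tcp: -0.1851 -0.2301 0.9901  trq: 19.5172 -19.8509 7.6698 2.1064
step 23  q: 0.3252 0.8695 0.3040 0.0991  qd: -0.4450 0.1950 -0.3665 0.0099  tcp: -0.1816 -0.2421 0.9873  trq: 16.0194 -17.5428 6.6275 1.8304
step 24  q: 0.3193 0.8724 0.3013 0.0962  qd: -0.3220 0.1481 -0.2353 -0.0322  tcp: -0.1791 -0.2509 0.9851  trq: 13.0271 -15.5656 5.7311 1.5873
step 25  q: 0.3152 0.8743 0.2984 0.0959  qd: -0.2264 0.1274 -0.0341 -0.1925  tcp: -0.1773 -0.2570 0.9835  trq: 10.4755 -13.8767 4.9596 1.3776
step 26  q: 0.3126 0.8757 0.2969 0.0955  qd: -0.1405 0.0882 0.0087 -0.1495  tcp: -0.1761 -0.2611 0.9824  trq: 8.2954 -12.4319 4.3044 1.1953
step 27  q: 0.3111 0.8765 0.2960 0.0953  qd: -0.0782 0.0718 0.1537 -0.2987  tcp: -0.1754 -0.2634 0.9818  trq: 6.4307 -11.1965 3.7456 1.0477
step 28  q: 0.3105 0.8770 0.2963 0.0943  qd: -0.0241 0.0480 0.2098 -0.3288  tcp: -0.1752 -0.2643 0.9815  trq: 4.8417 -10.1419 3.2693 0.9198
step 29  q: 0.3106 0.8772 0.2971 0.0932  qd: 0.0196 0.0271 0.2430 -0.3348  tcp: -0.1753 -0.2641 0.9816  trq: 3.4940 -9.2455 2.8636 0.8105
step 30  q: 0.3113 0.8770 0.2984 0.0920  qd: 0.0539 0.0092 0.2638 -0.3326  tcp: -0.1757 -0.2630 0.9818  trq: 2.3551 -8.4846 2.5188 0.7175
step 31  q: 0.3125 0.8766 0.2999 0.0909  qd: 0.0804 -0.0058 0.2754 -0.3258  tcp: -0.1763 -0.2613 0.9823  trq: 1.3936 -7.8403 2.2268 0.6388
step 32  q: 0.3140 0.8760 0.3016 0.0899  qd: 0.1006 -0.0186 0.2778 -0.3130  tcp: -0.1771 -0.2590 0.9828  trq: 0.5844 -7.2967 1.9805 0.5725
step 33  q: 0.3157 0.8752 0.3033 0.0891  qd: 0.1155 -0.0291 0.2751 -0.2988  tcp: -0.1779 -0.2564 0.9835  trq: -0.0944 -6.8398 1.7736 0.5171
step 34  q: 0.3177 0.8744 0.3050 0.0883  qd: 0.1256 -0.0365 0.2735 -0.2904  tcp: -0.1789 -0.2534 0.9842  trq: -0.6618 -6.4571 1.6000 0.4708
step 35  q: 0.3198 0.8734 0.3067 0.0876  qd: 0.1320 -0.0413 0.2726 -0.2858  tcp: -0.1799 -0.2503 0.9850  trq: -1.1343 -6.1377 1.4548 0.4324
step 36  q: 0.3219 0.8723 0.3084 0.0870  qd: 0.1352 -0.0440 0.2719 -0.2836  tcp: -0.1809 -0.2471 0.9858  trq: -1.5261 -5.8722 1.3335 0.4005
step 37  q: 0.3241 0.8713 0.3101 0.0864  qd: 0.1361 -0.0451 0.2713 -0.2831  tcp: -0.1819 -0.2438 0.9866  trq: -1.8493 -5.6524 1.2327 0.3741
step 38  q: 0.3263 0.8702 0.3118 0.0857  qd: 0.1349 -0.0448 0.2708 -0.2838  tcp: -0.1830 -0.2405 0.9874  trq: -2.1143 -5.4715 1.1492 0.3524
step 39  q: 0.3285 0.8692 0.3135 0.0851  qd: 0.1323 -0.0435 0.2703 -0.2853  tcp: -0.1840 -0.2373 0.9881


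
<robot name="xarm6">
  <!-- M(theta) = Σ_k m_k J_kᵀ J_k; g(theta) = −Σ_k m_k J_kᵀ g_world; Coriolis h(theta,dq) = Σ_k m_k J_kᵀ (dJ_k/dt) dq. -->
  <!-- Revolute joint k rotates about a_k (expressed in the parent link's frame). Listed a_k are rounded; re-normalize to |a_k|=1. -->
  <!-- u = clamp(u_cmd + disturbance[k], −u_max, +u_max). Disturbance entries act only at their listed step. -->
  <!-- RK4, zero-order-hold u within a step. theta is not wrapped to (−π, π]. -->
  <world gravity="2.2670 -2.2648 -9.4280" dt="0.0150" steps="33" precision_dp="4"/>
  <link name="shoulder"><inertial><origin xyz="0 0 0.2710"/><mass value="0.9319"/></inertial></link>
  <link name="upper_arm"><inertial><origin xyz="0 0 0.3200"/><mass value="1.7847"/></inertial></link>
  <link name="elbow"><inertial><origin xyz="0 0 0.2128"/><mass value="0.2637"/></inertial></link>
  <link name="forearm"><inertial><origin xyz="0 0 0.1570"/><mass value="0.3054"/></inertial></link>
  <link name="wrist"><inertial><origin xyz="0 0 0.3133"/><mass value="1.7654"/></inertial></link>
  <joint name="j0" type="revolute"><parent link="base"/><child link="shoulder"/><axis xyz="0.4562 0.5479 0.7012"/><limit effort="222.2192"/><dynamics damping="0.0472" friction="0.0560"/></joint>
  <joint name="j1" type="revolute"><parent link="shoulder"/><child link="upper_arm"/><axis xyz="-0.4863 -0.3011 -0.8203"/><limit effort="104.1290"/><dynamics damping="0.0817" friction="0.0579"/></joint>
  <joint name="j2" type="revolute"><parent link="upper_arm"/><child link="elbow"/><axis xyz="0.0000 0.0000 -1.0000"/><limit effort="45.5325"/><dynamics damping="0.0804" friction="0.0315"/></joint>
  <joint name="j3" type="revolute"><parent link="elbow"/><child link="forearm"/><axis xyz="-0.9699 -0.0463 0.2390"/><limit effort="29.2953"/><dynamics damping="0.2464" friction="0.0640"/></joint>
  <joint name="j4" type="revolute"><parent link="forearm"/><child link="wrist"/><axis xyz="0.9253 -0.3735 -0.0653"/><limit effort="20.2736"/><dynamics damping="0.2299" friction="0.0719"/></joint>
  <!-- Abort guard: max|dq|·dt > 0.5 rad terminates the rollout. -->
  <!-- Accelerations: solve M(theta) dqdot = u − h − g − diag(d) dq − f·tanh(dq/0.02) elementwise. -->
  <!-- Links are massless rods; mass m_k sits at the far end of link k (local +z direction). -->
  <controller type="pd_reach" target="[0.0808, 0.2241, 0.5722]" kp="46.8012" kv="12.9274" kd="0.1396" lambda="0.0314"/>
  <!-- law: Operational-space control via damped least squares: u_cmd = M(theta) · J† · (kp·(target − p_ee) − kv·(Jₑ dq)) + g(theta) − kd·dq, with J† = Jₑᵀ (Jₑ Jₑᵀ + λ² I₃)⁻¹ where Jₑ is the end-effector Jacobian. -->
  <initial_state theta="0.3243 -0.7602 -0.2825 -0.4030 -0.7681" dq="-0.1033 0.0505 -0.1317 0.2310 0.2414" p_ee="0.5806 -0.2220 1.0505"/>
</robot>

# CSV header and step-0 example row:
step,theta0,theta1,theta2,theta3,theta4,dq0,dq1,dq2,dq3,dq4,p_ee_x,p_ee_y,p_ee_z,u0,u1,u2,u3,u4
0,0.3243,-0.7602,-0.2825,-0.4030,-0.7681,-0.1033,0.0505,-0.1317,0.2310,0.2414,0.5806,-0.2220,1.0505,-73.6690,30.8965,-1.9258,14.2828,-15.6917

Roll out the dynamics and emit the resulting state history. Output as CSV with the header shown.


step,theta0,theta1,theta2,theta3,theta4,dq0,dq1,dq2,dq3,dq4,p_ee_x,p_ee_y,p_ee_z,u0,u1,u2,u3,u4
1,0.3052,-0.7786,-0.2752,-0.4212,-0.7856,-2.4480,-2.5424,1.5853,-2.3820,-2.3672,0.5767,-0.2198,1.0501,-66.8593,28.7454,-2.0921,12.9610,-12.9205
2,0.2555,-0.8291,-0.2394,-0.4707,-0.8328,-4.1507,-4.1603,3.6423,-4.0128,-3.8127,0.5691,-0.2137,1.0466,-57.4974,25.0328,-2.4019,11.4885,-10.8451
3,0.1851,-0.8967,-0.1856,-0.5435,-0.8978,-5.2352,-4.9136,4.1326,-5.4158,-4.7320,0.5580,-0.2056,1.0407,-43.6874,18.9162,-2.5713,9.9386,-9.2030
4,0.1018,-0.9737,-0.1291,-0.6313,-0.9711,-5.8764,-5.3725,3.8077,-6.1264,-4.9707,0.5438,-0.1965,1.0329,-32.1583,13.4622,-2.6911,8.5066,-7.9007
5,0.0113,-1.0555,-0.0812,-0.7265,-1.0440,-6.1975,-5.5389,2.9368,-6.4615,-4.7188,0.5271,-0.1869,1.0239,-24.8258,9.7699,-2.7415,7.3139,-6.8289
6,-0.0828,-1.1383,-0.0454,-0.8248,-1.1108,-6.3572,-5.5140,2.1022,-6.5649,-4.1930,0.5089,-0.1765,1.0143,-20.3913,7.4648,-2.7640,6.3378,-5.9169
7,-0.1788,-1.2196,-0.0216,-0.9239,-1.1685,-6.4408,-5.3463,1.2888,-6.5825,-3.5141,0.4899,-0.1653,1.0043,-17.5541,6.0413,-2.7460,5.5617,-5.1391
8,-0.2757,-1.2977,-0.0091,-1.0226,-1.2152,-6.4945,-5.0846,0.5351,-6.5287,-2.7247,0.4705,-0.1534,0.9938,-15.5235,5.1677,-2.6960,4.9662,-4.4888
9,-0.3733,-1.3714,-0.0069,-1.1198,-1.2494,-6.5395,-4.7712,-0.0905,-6.3765,-1.8643,0.4509,-0.1409,0.9830,-13.7699,4.5983,-2.6335,4.5384,-3.9617
10,-0.4715,-1.4399,-0.0132,-1.2140,-1.2705,-6.5655,-4.3907,-0.6829,-6.1512,-0.9560,0.4314,-0.1278,0.9718,-11.9871,4.1697,-2.5509,4.2790,-3.5554
11,-0.5698,-1.5022,-0.0284,-1.3042,-1.2778,-6.5530,-3.9290,-1.2787,-5.8570,-0.0242,0.4121,-0.1143,0.9601,-10.0458,3.7918,-2.4450,4.1762,-3.2603
12,-0.6676,-1.5572,-0.0514,-1.3896,-1.2720,-6.4875,-3.4310,-1.7377,-5.5082,0.7699,0.3930,-0.1004,0.9478,-7.7514,3.3358,-2.3367,4.2186,-3.0283
13,-0.7639,-1.6046,-0.0806,-1.4693,-1.2552,-6.3590,-2.9007,-2.1376,-5.1194,1.4542,0.3739,-0.0863,0.9349,-5.3443,2.8447,-2.2169,4.3926,-2.8848
14,-0.8577,-1.6440,-0.1151,-1.5431,-1.2294,-6.1670,-2.3695,-2.4461,-4.7174,1.9772,0.3550,-0.0720,0.9214,-2.9464,2.3261,-2.0921,4.6738,-2.8159
15,-0.9483,-1.6756,-0.1534,-1.6109,-1.1973,-5.9165,-1.8645,-2.6477,-4.3374,2.3002,0.3363,-0.0576,0.9075,-0.6636,1.7960,-1.9648,5.0333,-2.8031
16,-1.0347,-1.7001,-0.1939,-1.6734,-1.1619,-5.6187,-1.4039,-2.7482,-4.0029,2.4233,0.3178,-0.0432,0.8931,1.4059,1.2837,-1.8351,5.4388,-2.8316
17,-1.1165,-1.7180,-0.2352,-1.7313,-1.1259,-5.2877,-0.9969,-2.7661,-3.7209,2.3798,0.2997,-0.0288,0.8785,3.1913,0.8205,-1.7026,5.8582,-2.8901
18,-1.1931,-1.7303,-0.2763,-1.7853,-1.0915,-4.9386,-0.6449,-2.7252,-3.4847,2.2217,0.2821,-0.0145,0.8638,4.6589,0.4306,-1.5674,6.2647,-2.9702
19,-1.2645,-1.7377,-0.3165,-1.8360,-1.0599,-4.5840,-0.3450,-2.6479,-3.2811,2.0024,0.2652,-0.0005,0.8492,5.8107,0.1263,-1.4305,6.6392,-3.0644
20,-1.3306,-1.7409,-0.3553,-1.8838,-1.0319,-4.2343,-0.0925,-2.5510,-3.0969,1.7643,0.2490,0.0132,0.8348,6.6762,-0.0921,-1.2934,6.9706,-3.1665
21,-1.3916,-1.7409,-0.3926,-1.9290,-1.0075,-3.9051,0.0976,-2.4204,-2.9248,1.5138,0.2337,0.0265,0.8207,7.2948,-0.2276,-1.1616,7.2539,-3.2680
22,-1.4478,-1.7383,-0.4277,-1.9717,-0.9867,-3.5983,0.2421,-2.2826,-2.7558,1.2871,0.2193,0.0393,0.8070,7.7045,-0.2880,-1.0330,7.4894,-3.3681
23,-1.4996,-1.7338,-0.4608,-2.0118,-0.9691,-3.3102,0.3588,-2.1556,-2.5881,1.0999,0.2059,0.0516,0.7938,7.9592,-0.2944,-0.9067,7.6814,-3.4643
24,-1.5472,-1.7278,-0.4921,-2.0495,-0.9540,-3.0427,0.4486,-2.0338,-2.4250,0.9419,0.1936,0.0633,0.7811,8.1038,-0.2639,-0.7850,7.8354,-3.5523
25,-1.5910,-1.7206,-0.5216,-2.0847,-0.9411,-2.7961,0.5139,-1.9155,-2.2680,0.8070,0.1822,0.0744,0.7689,8.1694,-0.2084,-0.6691,7.9565,-3.6305
26,-1.6312,-1.7126,-0.5494,-2.1177,-0.9300,-2.5702,0.5577,-1.8000,-2.1183,0.6913,0.1718,0.0849,0.7573,8.1782,-0.1362,-0.5599,8.0495,-3.6984
27,-1.6682,-1.7041,-0.5754,-2.1484,-0.9206,-2.3642,0.5829,-1.6874,-1.9762,0.5919,0.1623,0.0947,0.7463,8.1466,-0.0536,-0.4573,8.1188,-3.7565
28,-1.7023,-1.6953,-0.5998,-2.1771,-0.9125,-2.1770,0.5927,-1.5782,-1.8419,0.5064,0.1537,0.1040,0.7358,8.0868,0.0348,-0.3617,8.1683,-3.8054
29,-1.7336,-1.6864,-0.6226,-2.2038,-0.9056,-2.0072,0.5896,-1.4727,-1.7154,0.4329,0.1458,0.1127,0.7258,8.0080,0.1254,-0.2728,8.2014,-3.8460
30,-1.7626,-1.6777,-0.6439,-2.2287,-0.8998,-1.8537,0.5761,-1.3711,-1.5967,0.3695,0.1387,0.1208,0.7164,7.9170,0.2157,-0.1905,8.2210,-3.8791
31,-1.7893,-1.6693,-0.6636,-2.2519,-0.8948,-1.7149,0.5544,-1.2737,-1.4854,0.3149,0.1323,0.1284,0.7075,7.8190,0.3037,-0.1146,8.2295,-3.9057
32,-1.8141,-1.6612,-0.6820,-2.2734,-0.8905,-1.5895,0.5265,-1.1806,-1.3813,0.2679,0.1266,0.1355,0.6991,7.7177,0.3881,-0.0447,8.2291,-3.9265
33,-1.8371,-1.6536,-0.6989,-2.2934,-0.8869,-1.4762,0.4940,-1.0921,-1.2841,0.2273,0.1214,0.1421,0.6912,,,,,


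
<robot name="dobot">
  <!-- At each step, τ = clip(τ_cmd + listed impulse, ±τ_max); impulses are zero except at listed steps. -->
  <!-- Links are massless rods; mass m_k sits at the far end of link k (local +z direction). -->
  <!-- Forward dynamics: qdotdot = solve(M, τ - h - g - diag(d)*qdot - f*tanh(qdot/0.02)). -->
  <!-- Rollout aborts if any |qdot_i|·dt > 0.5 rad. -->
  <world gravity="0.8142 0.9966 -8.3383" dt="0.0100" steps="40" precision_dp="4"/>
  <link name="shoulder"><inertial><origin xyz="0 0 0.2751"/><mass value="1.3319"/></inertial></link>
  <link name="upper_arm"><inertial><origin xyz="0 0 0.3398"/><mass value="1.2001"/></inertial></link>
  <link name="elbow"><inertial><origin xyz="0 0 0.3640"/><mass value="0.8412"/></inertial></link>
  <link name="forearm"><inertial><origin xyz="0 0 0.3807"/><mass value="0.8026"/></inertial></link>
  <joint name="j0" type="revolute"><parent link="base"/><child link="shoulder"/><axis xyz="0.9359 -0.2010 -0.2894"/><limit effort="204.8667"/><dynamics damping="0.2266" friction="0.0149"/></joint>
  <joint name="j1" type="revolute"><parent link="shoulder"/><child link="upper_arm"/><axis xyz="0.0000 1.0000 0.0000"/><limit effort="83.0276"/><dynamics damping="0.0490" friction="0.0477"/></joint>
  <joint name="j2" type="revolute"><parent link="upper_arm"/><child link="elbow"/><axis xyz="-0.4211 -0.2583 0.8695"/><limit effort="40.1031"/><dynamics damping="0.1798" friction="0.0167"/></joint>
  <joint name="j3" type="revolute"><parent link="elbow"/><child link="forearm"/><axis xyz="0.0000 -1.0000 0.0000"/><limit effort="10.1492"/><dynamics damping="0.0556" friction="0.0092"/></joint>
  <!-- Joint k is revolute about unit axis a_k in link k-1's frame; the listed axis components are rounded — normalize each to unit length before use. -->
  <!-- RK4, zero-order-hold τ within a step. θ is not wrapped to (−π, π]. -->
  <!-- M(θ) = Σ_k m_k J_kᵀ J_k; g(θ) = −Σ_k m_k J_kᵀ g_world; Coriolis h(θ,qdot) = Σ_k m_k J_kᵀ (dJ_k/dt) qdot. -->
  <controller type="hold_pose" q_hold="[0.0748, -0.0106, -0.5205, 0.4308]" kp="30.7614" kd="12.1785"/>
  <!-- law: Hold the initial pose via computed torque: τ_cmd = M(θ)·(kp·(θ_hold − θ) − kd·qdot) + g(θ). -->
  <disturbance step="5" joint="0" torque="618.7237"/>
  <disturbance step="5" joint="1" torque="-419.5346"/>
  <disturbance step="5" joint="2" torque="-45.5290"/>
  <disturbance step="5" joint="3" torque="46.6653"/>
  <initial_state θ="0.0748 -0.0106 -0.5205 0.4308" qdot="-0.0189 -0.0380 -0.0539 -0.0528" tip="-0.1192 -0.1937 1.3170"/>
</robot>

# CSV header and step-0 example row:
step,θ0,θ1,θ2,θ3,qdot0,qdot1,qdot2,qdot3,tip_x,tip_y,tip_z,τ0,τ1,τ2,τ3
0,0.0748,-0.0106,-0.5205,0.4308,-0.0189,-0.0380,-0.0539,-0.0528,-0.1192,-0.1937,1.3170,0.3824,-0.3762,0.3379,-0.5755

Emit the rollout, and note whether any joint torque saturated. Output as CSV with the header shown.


step,θ0,θ1,θ2,θ3,qdot0,qdot1,qdot2,qdot3,tip_x,tip_y,tip_z,τ0,τ1,τ2,τ3
1,0.0746,-0.0109,-0.5209,0.4303,-0.0137,-0.0311,-0.0287,-0.0465,-0.1193,-0.1936,1.3171,0.3724,-0.4106,0.3385,-0.5724
2,0.0745,-0.0112,-0.5211,0.4299,-0.0099,-0.0252,-0.0123,-0.0396,-0.1194,-0.1936,1.3171,0.3635,-0.4417,0.3398,-0.5697
3,0.0744,-0.0115,-0.5212,0.4295,-0.0074,-0.0205,-0.0045,-0.0321,-0.1195,-0.1936,1.3171,0.3556,-0.4697,0.3420,-0.5672
4,0.0744,-0.0116,-0.5212,0.4292,-0.0057,-0.0166,-0.0014,-0.0248,-0.1196,-0.1936,1.3171,0.3486,-0.4947,0.3445,-0.5649
5,0.0743,-0.0118,-0.5212,0.4290,-0.0045,-0.0133,-0.0003,-0.0184,-0.1197,-0.1936,1.3171,204.8667,-83.0276,-40.1031,10.1492
6,0.0690,-0.0154,-0.5946,0.4553,-0.9688,-0.6305,-14.3314,5.2347,-0.1237,-0.1983,1.3128,-24.9661,9.7249,5.2907,-1.6513
7,0.0616,-0.0203,-0.7198,0.5011,-0.5428,-0.3637,-10.7761,3.9360,-0.1305,-0.2061,1.3050,-22.5666,8.9016,4.7360,-1.0270
8,0.0577,-0.0231,-0.8134,0.5356,-0.2569,-0.2238,-8.0208,2.9775,-0.1358,-0.2123,1.2987,-20.3556,8.1316,4.2151,-0.6655
9,0.0561,-0.0249,-0.8828,0.5617,-0.0724,-0.1501,-5.9249,2.2604,-0.1400,-0.2174,1.2936,-18.3411,7.3996,3.7517,-0.4581
10,0.0560,-0.0262,-0.9339,0.5815,0.0423,-0.1095,-4.3405,1.7165,-0.1435,-0.2218,1.2896,-16.5181,6.7056,3.3497,-0.3427
11,0.0568,-0.0272,-0.9712,0.5966,0.1105,-0.0851,-3.1436,1.2986,-0.1465,-0.2255,1.2865,-14.8741,6.0528,3.0048,-0.2830
12,0.0581,-0.0279,-0.9980,0.6079,0.1480,-0.0684,-2.2362,0.9741,-0.1490,-0.2287,1.2840,-13.3966,5.4434,2.7099,-0.2577
13,0.0597,-0.0286,-1.0168,0.6164,0.1655,-0.0555,-1.5462,0.7200,-0.1512,-0.2315,1.2820,-12.0696,4.8784,2.4577,-0.2532
14,0.0614,-0.0291,-1.0296,0.6225,0.1698,-0.0444,-1.0202,0.5194,-0.1529,-0.2340,1.2805,-10.8775,4.3574,2.2416,-0.2613
15,0.0630,-0.0294,-1.0377,0.6269,0.1657,-0.0344,-0.6183,0.3600,-0.1544,-0.2360,1.2793,-9.8057,3.8789,2.0557,-0.2767
16,0.0647,-0.0297,-1.0423,0.6299,0.1564,-0.0252,-0.3108,0.2325,-0.1557,-0.2378,1.2784,-8.8414,3.4410,1.8951,-0.2959
17,0.0662,-0.0300,-1.0442,0.6317,0.1439,-0.0167,-0.0753,0.1301,-0.1566,-0.2393,1.2778,-7.9729,3.0415,1.7557,-0.3167
18,0.0675,-0.0301,-1.0441,0.6326,0.1281,-0.0090,0.0904,0.0508,-0.1574,-0.2406,1.2774,-7.1897,2.6785,1.6369,-0.3376
19,0.0687,-0.0301,-1.0426,0.6328,0.1112,-0.0019,0.2093,-0.0114,-0.1579,-0.2416,1.2771,-6.4826,2.3498,1.5339,-0.3581
20,0.0697,-0.0301,-1.0401,0.6324,0.0947,0.0047,0.2978,-0.0598,-0.1582,-0.2424,1.2770,-5.8435,2.0528,1.4431,-0.3790
21,0.0706,-0.0300,-1.0368,0.6316,0.0789,0.0104,0.3647,-0.0993,-0.1584,-0.2430,1.2770,-5.2654,1.7845,1.3627,-0.3983
22,0.0713,-0.0299,-1.0329,0.6305,0.0640,0.0154,0.4151,-0.1319,-0.1584,-0.2435,1.2771,-4.7421,1.5420,1.2912,-0.4159
23,0.0719,-0.0297,-1.0285,0.6290,0.0502,0.0197,0.4526,-0.1586,-0.1583,-0.2438,1.2773,-4.2682,1.3226,1.2274,-0.4317
24,0.0723,-0.0295,-1.0238,0.6273,0.0374,0.0234,0.4802,-0.1805,-0.1581,-0.2439,1.2776,-3.8388,1.1239,1.1704,-0.4458
25,0.0727,-0.0293,-1.0189,0.6254,0.0259,0.0266,0.5000,-0.1984,-0.1578,-0.2440,1.2779,-3.4497,0.9439,1.1192,-0.4583
26,0.0729,-0.0290,-1.0139,0.6234,0.0154,0.0293,0.5139,-0.2128,-0.1573,-0.2439,1.2783,-3.0971,0.7807,1.0732,-0.4694
27,0.0730,-0.0287,-1.0087,0.6212,0.0061,0.0316,0.5234,-0.2245,-0.1568,-0.2437,1.2787,-2.7777,0.6328,1.0318,-0.4791
28,0.0730,-0.0284,-1.0034,0.6189,-0.0021,0.0335,0.5296,-0.2336,-0.1563,-0.2435,1.2792,-2.4884,0.4987,0.9944,-0.4876
29,0.0729,-0.0280,-0.9981,0.6165,-0.0093,0.0350,0.5331,-0.2407,-0.1556,-0.2432,1.2797,-2.2265,0.3771,0.9606,-0.4951
30,0.0728,-0.0277,-0.9928,0.6141,-0.0156,0.0363,0.5345,-0.2461,-0.1549,-0.2428,1.2802,-1.9892,0.2668,0.9300,-0.5016
31,0.0726,-0.0273,-0.9874,0.6116,-0.0211,0.0373,0.5342,-0.2500,-0.1542,-0.2423,1.2807,-1.7739,0.1668,0.9021,-0.5072
32,0.0724,-0.0269,-0.9821,0.6091,-0.0259,0.0380,0.5324,-0.2526,-0.1535,-0.2418,1.2813,-1.5783,0.0761,0.8768,-0.5120
33,0.0721,-0.0265,-0.9768,0.6065,-0.0300,0.0385,0.5294,-0.2542,-0.1527,-0.2412,1.2818,-1.4007,-0.0061,0.8538,-0.5162
34,0.0718,-0.0262,-0.9715,0.6040,-0.0335,0.0388,0.5256,-0.2548,-0.1519,-0.2406,1.2824,-1.2393,-0.0806,0.8328,-0.5198
35,0.0714,-0.0258,-0.9663,0.6014,-0.0364,0.0390,0.5210,-0.2547,-0.1510,-0.2400,1.2830,-1.0925,-0.1482,0.8136,-0.5228
36,0.0711,-0.0254,-0.9611,0.5989,-0.0389,0.0389,0.5159,-0.2539,-0.1502,-0.2394,1.2836,-0.9589,-0.2094,0.7960,-0.5255
37,0.0707,-0.0250,-0.9560,0.5964,-0.0409,0.0387,0.5104,-0.2526,-0.1493,-0.2387,1.2841,-0.8374,-0.2648,0.7799,-0.5277
38,0.0703,-0.0246,-0.9509,0.5939,-0.0425,0.0384,0.5046,-0.2508,-0.1485,-0.2380,1.2847,-0.7269,-0.3150,0.7651,-0.5295
39,0.0698,-0.0242,-0.9459,0.5914,-0.0437,0.0380,0.4986,-0.2486,-0.1476,-0.2373,1.2853,-0.6262,-0.3604,0.7515,-0.5311
40,0.0694,-0.0238,-0.9409,0.5889,-0.0446,0.0375,0.4924,-0.2461,-0.1468,-0.2365,1.2859,,,,
# any joint saturated: yes


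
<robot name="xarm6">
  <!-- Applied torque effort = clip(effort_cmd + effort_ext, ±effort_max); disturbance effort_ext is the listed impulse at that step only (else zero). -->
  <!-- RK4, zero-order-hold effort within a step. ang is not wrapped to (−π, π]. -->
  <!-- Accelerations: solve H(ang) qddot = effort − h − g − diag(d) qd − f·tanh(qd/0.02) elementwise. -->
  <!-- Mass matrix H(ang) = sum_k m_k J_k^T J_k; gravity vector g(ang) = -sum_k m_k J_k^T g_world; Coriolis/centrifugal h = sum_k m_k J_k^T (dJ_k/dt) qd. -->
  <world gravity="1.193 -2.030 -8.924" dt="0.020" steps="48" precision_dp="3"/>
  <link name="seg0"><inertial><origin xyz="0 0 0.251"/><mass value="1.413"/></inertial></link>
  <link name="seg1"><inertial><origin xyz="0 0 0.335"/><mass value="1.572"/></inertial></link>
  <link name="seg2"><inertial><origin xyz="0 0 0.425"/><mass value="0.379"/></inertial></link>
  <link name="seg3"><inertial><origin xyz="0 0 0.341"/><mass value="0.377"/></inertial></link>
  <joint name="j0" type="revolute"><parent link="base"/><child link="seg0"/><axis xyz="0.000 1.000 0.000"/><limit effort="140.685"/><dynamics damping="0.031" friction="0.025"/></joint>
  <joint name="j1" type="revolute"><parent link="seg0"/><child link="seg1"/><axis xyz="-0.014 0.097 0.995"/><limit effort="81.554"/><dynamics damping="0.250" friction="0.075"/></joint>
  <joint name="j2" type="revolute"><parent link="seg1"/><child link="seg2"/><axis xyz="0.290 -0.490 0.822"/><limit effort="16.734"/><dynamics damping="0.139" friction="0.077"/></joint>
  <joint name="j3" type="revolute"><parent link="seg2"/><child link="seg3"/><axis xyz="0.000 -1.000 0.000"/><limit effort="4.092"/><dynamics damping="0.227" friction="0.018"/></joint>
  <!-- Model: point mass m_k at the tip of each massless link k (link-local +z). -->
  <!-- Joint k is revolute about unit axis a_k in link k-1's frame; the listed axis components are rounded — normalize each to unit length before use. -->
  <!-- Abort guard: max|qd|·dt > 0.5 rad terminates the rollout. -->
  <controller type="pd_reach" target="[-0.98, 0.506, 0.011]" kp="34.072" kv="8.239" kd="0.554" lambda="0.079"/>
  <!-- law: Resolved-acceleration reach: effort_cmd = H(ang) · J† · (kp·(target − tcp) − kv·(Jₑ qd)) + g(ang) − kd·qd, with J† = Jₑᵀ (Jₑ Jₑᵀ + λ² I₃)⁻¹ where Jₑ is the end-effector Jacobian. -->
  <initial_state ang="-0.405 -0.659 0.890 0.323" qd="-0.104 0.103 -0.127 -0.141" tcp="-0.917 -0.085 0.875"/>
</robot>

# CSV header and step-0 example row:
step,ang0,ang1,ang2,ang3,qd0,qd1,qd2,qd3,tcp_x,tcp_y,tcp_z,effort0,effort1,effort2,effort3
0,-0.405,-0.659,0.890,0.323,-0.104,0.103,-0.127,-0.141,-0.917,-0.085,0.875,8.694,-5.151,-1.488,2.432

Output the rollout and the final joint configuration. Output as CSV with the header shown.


step,ang0,ang1,ang2,ang3,qd0,qd1,qd2,qd3,tcp_x,tcp_y,tcp_z,effort0,effort1,effort2,effort3
1,-0.404,-0.669,0.893,0.337,0.243,-1.059,0.422,1.484,-0.918,-0.081,0.870,8.455,-3.708,-1.851,1.011
2,-0.396,-0.699,0.908,0.371,0.453,-1.902,1.022,1.989,-0.921,-0.071,0.857,6.758,-2.844,-2.051,0.462
3,-0.387,-0.740,0.929,0.416,0.503,-2.184,1.085,2.479,-0.924,-0.057,0.839,4.522,-2.464,-1.904,0.002
4,-0.377,-0.786,0.952,0.466,0.481,-2.403,1.243,2.457,-0.926,-0.040,0.819,2.593,-2.161,-1.807,-0.122
5,-0.368,-0.834,0.976,0.515,0.381,-2.397,1.134,2.510,-0.928,-0.021,0.797,1.039,-1.976,-1.598,-0.294
6,-0.362,-0.882,0.998,0.564,0.253,-2.405,1.100,2.345,-0.929,-0.000,0.775,0.076,-1.759,-1.473,-0.341
7,-0.359,-0.929,1.019,0.609,0.095,-2.332,0.958,2.237,-0.930,0.021,0.751,-0.460,-1.569,-1.332,-0.432
8,-0.358,-0.975,1.037,0.652,-0.069,-2.275,0.859,2.052,-0.932,0.043,0.727,-0.550,-1.362,-1.258,-0.480
9,-0.361,-1.020,1.053,0.692,-0.238,-2.192,0.732,1.895,-0.934,0.065,0.703,-0.333,-1.171,-1.204,-0.548
10,-0.368,-1.063,1.067,0.728,-0.404,-2.111,0.622,1.723,-0.937,0.087,0.677,0.161,-0.990,-1.192,-0.603
11,-0.378,-1.104,1.078,0.761,-0.563,-2.024,0.512,1.561,-0.940,0.110,0.651,0.859,-0.832,-1.208,-0.661
12,-0.390,-1.144,1.087,0.790,-0.712,-1.936,0.413,1.403,-0.943,0.131,0.624,1.718,-0.700,-1.253,-0.712
13,-0.406,-1.182,1.095,0.817,-0.850,-1.845,0.321,1.253,-0.947,0.153,0.597,2.694,-0.597,-1.322,-0.759
14,-0.424,-1.218,1.100,0.840,-0.975,-1.754,0.237,1.111,-0.951,0.173,0.570,3.754,-0.526,-1.412,-0.801
15,-0.445,-1.252,1.104,0.861,-1.085,-1.661,0.161,0.979,-0.956,0.193,0.542,4.869,-0.485,-1.517,-0.837
16,-0.467,-1.284,1.107,0.879,-1.181,-1.568,0.092,0.856,-0.960,0.212,0.514,6.013,-0.475,-1.636,-0.867
17,-0.492,-1.315,1.108,0.895,-1.261,-1.476,0.031,0.742,-0.965,0.231,0.486,7.167,-0.493,-1.766,-0.891
18,-0.518,-1.343,1.108,0.909,-1.323,-1.400,0.006,0.616,-0.969,0.248,0.458,8.348,-0.531,-1.924,-0.898
19,-0.545,-1.370,1.108,0.920,-1.368,-1.324,-0.008,0.506,-0.974,0.264,0.430,9.504,-0.594,-2.092,-0.907
20,-0.572,-1.396,1.108,0.930,-1.400,-1.247,-0.022,0.414,-0.978,0.280,0.403,10.614,-0.680,-2.258,-0.918
21,-0.600,-1.420,1.107,0.937,-1.418,-1.167,-0.039,0.338,-0.982,0.294,0.375,11.663,-0.783,-2.417,-0.928
22,-0.629,-1.443,1.106,0.943,-1.424,-1.087,-0.060,0.276,-0.986,0.307,0.348,12.642,-0.898,-2.562,-0.938
23,-0.657,-1.464,1.105,0.948,-1.419,-1.009,-0.081,0.222,-0.989,0.320,0.322,13.550,-1.020,-2.696,-0.943
24,-0.685,-1.483,1.103,0.952,-1.405,-0.935,-0.101,0.174,-0.992,0.331,0.296,14.386,-1.144,-2.817,-0.943
25,-0.713,-1.501,1.101,0.955,-1.381,-0.866,-0.118,0.133,-0.995,0.342,0.271,15.149,-1.268,-2.926,-0.940
26,-0.741,-1.518,1.099,0.957,-1.348,-0.802,-0.133,0.097,-0.997,0.352,0.247,15.835,-1.389,-3.023,-0.934
27,-0.767,-1.534,1.096,0.959,-1.309,-0.743,-0.144,0.067,-0.999,0.361,0.224,16.446,-1.504,-3.108,-0.925
28,-0.793,-1.548,1.093,0.960,-1.263,-0.689,-0.153,0.042,-1.000,0.370,0.202,16.980,-1.613,-3.180,-0.915
29,-0.818,-1.561,1.090,0.961,-1.213,-0.640,-0.160,0.023,-1.002,0.378,0.181,17.440,-1.714,-3.239,-0.904
30,-0.841,-1.574,1.087,0.961,-1.158,-0.595,-0.165,0.011,-1.003,0.386,0.161,17.825,-1.806,-3.286,-0.893
31,-0.864,-1.585,1.083,0.961,-1.100,-0.553,-0.169,0.003,-1.003,0.392,0.143,18.142,-1.890,-3.322,-0.883
32,-0.885,-1.596,1.080,0.961,-1.040,-0.517,-0.170,-0.002,-1.003,0.399,0.125,18.396,-1.964,-3.349,-0.872
33,-0.905,-1.606,1.077,0.961,-0.979,-0.484,-0.169,-0.005,-1.003,0.405,0.109,18.593,-2.029,-3.366,-0.859
34,-0.924,-1.615,1.073,0.961,-0.917,-0.455,-0.165,-0.008,-1.003,0.411,0.094,18.737,-2.085,-3.374,-0.845
35,-0.942,-1.624,1.070,0.961,-0.855,-0.428,-0.161,-0.010,-1.003,0.416,0.080,18.832,-2.134,-3.374,-0.831
36,-0.959,-1.632,1.067,0.961,-0.794,-0.404,-0.155,-0.010,-1.002,0.421,0.067,18.883,-2.174,-3.367,-0.815
37,-0.974,-1.640,1.064,0.960,-0.733,-0.382,-0.149,-0.011,-1.001,0.425,0.056,18.896,-2.208,-3.354,-0.800
38,-0.988,-1.648,1.061,0.960,-0.674,-0.362,-0.142,-0.011,-1.001,0.430,0.045,18.874,-2.235,-3.335,-0.784
39,-1.001,-1.655,1.058,0.960,-0.617,-0.343,-0.136,-0.010,-1.000,0.434,0.036,18.823,-2.257,-3.312,-0.768
40,-1.013,-1.661,1.056,0.960,-0.563,-0.326,-0.129,-0.010,-0.999,0.438,0.027,18.747,-2.273,-3.285,-0.752
41,-1.023,-1.668,1.053,0.959,-0.511,-0.310,-0.122,-0.009,-0.998,0.441,0.019,18.650,-2.285,-3.255,-0.737
42,-1.033,-1.674,1.051,0.959,-0.461,-0.295,-0.115,-0.008,-0.997,0.445,0.013,18.536,-2.293,-3.222,-0.722
43,-1.042,-1.680,1.049,0.959,-0.414,-0.280,-0.108,-0.008,-0.996,0.448,0.007,18.409,-2.298,-3.188,-0.707
44,-1.050,-1.685,1.047,0.959,-0.370,-0.267,-0.102,-0.007,-0.995,0.451,0.002,18.273,-2.300,-3.153,-0.693
45,-1.057,-1.690,1.045,0.959,-0.329,-0.254,-0.095,-0.007,-0.994,0.454,-0.002,18.129,-2.299,-3.117,-0.680
46,-1.063,-1.695,1.043,0.959,-0.291,-0.241,-0.089,-0.006,-0.993,0.457,-0.006,17.982,-2.296,-3.081,-0.668
47,-1.068,-1.700,1.041,0.959,-0.256,-0.229,-0.084,-0.006,-0.992,0.459,-0.009,17.832,-2.292,-3.046,-0.656
48,-1.073,-1.704,1.039,0.958,-0.223,-0.218,-0.078,-0.006,-0.991,0.462,-0.012,,,,
# final ang (rad): -1.073 -1.704 1.039 0.958


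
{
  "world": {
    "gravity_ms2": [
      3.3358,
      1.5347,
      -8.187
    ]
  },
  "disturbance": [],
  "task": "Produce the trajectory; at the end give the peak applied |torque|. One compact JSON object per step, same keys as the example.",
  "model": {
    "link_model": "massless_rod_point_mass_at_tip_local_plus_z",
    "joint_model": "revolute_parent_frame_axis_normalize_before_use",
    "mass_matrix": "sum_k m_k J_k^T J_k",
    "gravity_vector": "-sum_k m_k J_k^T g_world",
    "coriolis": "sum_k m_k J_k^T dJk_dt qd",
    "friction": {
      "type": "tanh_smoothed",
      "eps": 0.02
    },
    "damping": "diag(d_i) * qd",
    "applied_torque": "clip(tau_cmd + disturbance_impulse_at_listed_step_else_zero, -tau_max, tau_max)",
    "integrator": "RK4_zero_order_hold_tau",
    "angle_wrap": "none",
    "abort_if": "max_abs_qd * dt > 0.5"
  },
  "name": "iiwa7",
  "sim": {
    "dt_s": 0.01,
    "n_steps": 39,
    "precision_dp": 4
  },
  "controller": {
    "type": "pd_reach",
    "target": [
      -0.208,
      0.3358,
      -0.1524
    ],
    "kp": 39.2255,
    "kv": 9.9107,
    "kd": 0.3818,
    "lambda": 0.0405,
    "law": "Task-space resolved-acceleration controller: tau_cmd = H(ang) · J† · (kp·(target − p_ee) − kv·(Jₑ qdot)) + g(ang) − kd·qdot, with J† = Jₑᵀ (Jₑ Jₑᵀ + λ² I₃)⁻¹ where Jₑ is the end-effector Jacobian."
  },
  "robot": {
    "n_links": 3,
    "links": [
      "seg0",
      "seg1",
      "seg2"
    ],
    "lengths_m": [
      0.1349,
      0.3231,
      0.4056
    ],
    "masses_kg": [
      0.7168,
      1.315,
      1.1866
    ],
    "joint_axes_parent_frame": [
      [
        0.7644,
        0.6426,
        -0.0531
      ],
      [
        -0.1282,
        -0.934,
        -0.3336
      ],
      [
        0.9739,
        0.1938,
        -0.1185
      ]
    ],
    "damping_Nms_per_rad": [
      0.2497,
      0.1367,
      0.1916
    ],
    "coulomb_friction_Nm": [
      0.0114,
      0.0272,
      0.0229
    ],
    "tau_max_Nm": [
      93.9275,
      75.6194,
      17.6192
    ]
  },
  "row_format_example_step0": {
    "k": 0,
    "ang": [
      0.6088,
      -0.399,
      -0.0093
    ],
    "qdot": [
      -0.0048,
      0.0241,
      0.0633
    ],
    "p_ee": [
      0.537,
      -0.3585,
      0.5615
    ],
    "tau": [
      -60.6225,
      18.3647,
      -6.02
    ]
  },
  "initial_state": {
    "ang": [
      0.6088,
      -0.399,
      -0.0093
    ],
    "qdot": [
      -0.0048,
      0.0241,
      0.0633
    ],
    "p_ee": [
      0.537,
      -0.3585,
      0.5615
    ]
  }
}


{"k":1,"ang":[0.5987,-0.404,0.0069],"qdot":[-2.0024,-1.0182,3.1362],"p_ee":[0.5368,-0.3581,0.5614],"tau":[-64.1808,20.2479,-6.6654]}
{"k":2,"ang":[0.5687,-0.4193,0.0533],"qdot":[-3.9807,-2.0262,6.1066],"p_ee":[0.5362,-0.3562,0.5612],"tau":[-71.0959,22.6401,-6.8744]}
{"k":3,"ang":[0.5182,-0.4449,0.1302],"qdot":[-6.0985,-3.0862,9.2109],"p_ee":[0.5341,-0.3525,0.5603],"tau":[-68.4078,22.1233,-6.6213]}
{"k":4,"ang":[0.4479,-0.4805,0.2351],"qdot":[-7.9211,-4.0111,11.6672],"p_ee":[0.5295,-0.3461,0.5584],"tau":[-54.3154,18.3052,-5.7326]}
{"k":5,"ang":[0.363,-0.5237,0.3577],"qdot":[-9.0298,-4.6195,12.7816],"p_ee":[0.5214,-0.3365,0.5549],"tau":[-38.0827,13.7507,-4.348]}
{"k":6,"ang":[0.2703,-0.5715,0.4856],"qdot":[-9.4987,-4.9476,12.7578],"p_ee":[0.5098,-0.3238,0.5501],"tau":[-25.2511,10.0053,-2.846]}
{"k":7,"ang":[0.1748,-0.6218,0.6101],"qdot":[-9.6022,-5.1174,12.1315],"p_ee":[0.4953,-0.3085,0.5444],"tau":[-16.2074,7.2267,-1.5103]}
{"k":8,"ang":[0.0792,-0.6734,0.7271],"qdot":[-9.5454,-5.2176,11.2822],"p_ee":[0.4786,-0.2913,0.5381],"tau":[-9.9483,5.1797,-0.4463]}
{"k":9,"ang":[-0.0157,-0.7259,0.8354],"qdot":[-9.4356,-5.2933,10.3969],"p_ee":[0.4604,-0.2729,0.5316],"tau":[-5.5636,3.6344,0.3454]}
{"k":10,"ang":[-0.1094,-0.7792,0.9351],"qdot":[-9.3215,-5.3637,9.5512],"p_ee":[0.4412,-0.2537,0.5249],"tau":[-2.4344,2.4276,0.903]}
{"k":11,"ang":[-0.202,-0.8332,1.0266],"qdot":[-9.2231,-5.4351,8.7697],"p_ee":[0.4213,-0.2342,0.5181],"tau":[-0.1614,1.4498,1.2718]}
{"k":12,"ang":[-0.2938,-0.8879,1.1106],"qdot":[-9.1477,-5.5088,8.0552],"p_ee":[0.401,-0.2146,0.5112],"tau":[1.5148,0.6274,1.4934]}
{"k":13,"ang":[-0.385,-0.9433,1.1879],"qdot":[-9.097,-5.5836,7.4032],"p_ee":[0.3803,-0.1952,0.5042],"tau":[2.7665,-0.0911,1.6023]}
{"k":14,"ang":[-0.4758,-0.9996,1.2589],"qdot":[-9.0707,-5.6579,6.8066],"p_ee":[0.3595,-0.1762,0.4972],"tau":[3.7115,-0.7423,1.6262]}
{"k":15,"ang":[-0.5665,-1.0565,1.3241],"qdot":[-9.0677,-5.73,6.2582],"p_ee":[0.3386,-0.1576,0.4903],"tau":[4.4325,-1.3534,1.5871]}
{"k":16,"ang":[-0.6572,-1.1141,1.3841],"qdot":[-9.0873,-5.7989,5.7515],"p_ee":[0.3177,-0.1394,0.4833],"tau":[4.9889,-1.945,1.5024]}
{"k":17,"ang":[-0.7483,-1.1725,1.4393],"qdot":[-9.1287,-5.8644,5.2807],"p_ee":[0.2969,-0.1218,0.4764],"tau":[5.4246,-2.5333,1.3859]}
{"k":18,"ang":[-0.8399,-1.2315,1.4898],"qdot":[-9.1923,-5.9271,4.8405],"p_ee":[0.276,-0.1048,0.4694],"tau":[5.7726,-3.131,1.2485]}
{"k":19,"ang":[-0.9322,-1.291,1.5362],"qdot":[-9.2785,-5.9886,4.4261],"p_ee":[0.2553,-0.0882,0.4625],"tau":[6.0577,-3.7488,1.099]}
{"k":20,"ang":[-1.0255,-1.3513,1.5784],"qdot":[-9.3887,-6.0512,4.033],"p_ee":[0.2347,-0.0721,0.4556],"tau":[6.2996,-4.3951,0.9443]}
{"k":21,"ang":[-1.1201,-1.4121,1.6169],"qdot":[-9.5248,-6.1184,3.6568],"p_ee":[0.2143,-0.0565,0.4487],"tau":[6.5131,-5.0774,0.7897]}
{"k":22,"ang":[-1.2162,-1.4737,1.6516],"qdot":[-9.6892,-6.1938,3.2929],"p_ee":[0.194,-0.0412,0.4418],"tau":[6.7098,-5.8023,0.6393]}
{"k":23,"ang":[-1.314,-1.5361,1.6827],"qdot":[-9.8848,-6.282,2.937],"p_ee":[0.1739,-0.0263,0.4347],"tau":[6.8985,-6.5754,0.4959]}
{"k":24,"ang":[-1.414,-1.5995,1.7103],"qdot":[-10.1145,-6.3877,2.5844],"p_ee":[0.154,-0.0117,0.4275],"tau":[7.0854,-7.4014,0.3616]}
{"k":25,"ang":[-1.5165,-1.664,1.7344],"qdot":[-10.3812,-6.5158,2.2304],"p_ee":[0.1344,0.0026,0.4202],"tau":[7.275,-8.2818,0.2376]}
{"k":26,"ang":[-1.6218,-1.73,1.7549],"qdot":[-10.6872,-6.6707,1.8706],"p_ee":[0.1151,0.0166,0.4126],"tau":[7.4698,-9.2096,0.1247]}
{"k":27,"ang":[-1.7304,-1.7977,1.7718],"qdot":[-11.032,-6.8558,1.5005],"p_ee":[0.096,0.0303,0.4048],"tau":[7.6706,-10.1536,0.0227]}
{"k":28,"ang":[-1.8427,-1.8673,1.7848],"qdot":[-11.4099,-7.0705,1.1174],"p_ee":[0.0773,0.0436,0.3968],"tau":[7.8756,-11.0171,-0.069]}
{"k":29,"ang":[-1.9588,-1.9392,1.794],"qdot":[-11.8007,-7.3033,0.7222],"p_ee":[0.059,0.0564,0.3885],"tau":[8.0741,-11.5325,-0.1533]}
{"k":30,"ang":[-2.0786,-2.0134,1.7993],"qdot":[-12.1507,-7.5158,0.3273],"p_ee":[0.041,0.0686,0.3802],"tau":[8.2261,-11.0442,-0.2384]}
{"k":31,"ang":[-2.2011,-2.0891,1.8007],"qdot":[-12.3308,-7.6071,-0.0263],"p_ee":[0.0234,0.08,0.3719],"tau":[8.2095,-8.3363,-0.3464]}
{"k":32,"ang":[-2.3234,-2.164,1.7993],"qdot":[-12.087,-7.3707,-0.2414],"p_ee":[0.0061,0.0903,0.3638],"tau":[7.7791,-2.5719,-0.5198]}
{"k":33,"ang":[-2.4396,-2.2337,1.7971],"qdot":[-11.1229,-6.5619,-0.1837],"p_ee":[-0.0108,0.0993,0.3559],"tau":[6.7706,4.2603,-0.7876]}
{"k":34,"ang":[-2.5426,-2.2924,1.797],"qdot":[-9.4428,-5.1808,0.1911],"p_ee":[-0.0272,0.107,0.3479],"tau":[5.416,8.7174,-1.134]}
{"k":35,"ang":[-2.6272,-2.3361,1.8016],"qdot":[-7.4647,-3.5527,0.7485],"p_ee":[-0.0428,0.1136,0.3396],"tau":[4.1228,10.1183,-1.4992]}
{"k":36,"ang":[-2.6925,-2.3637,1.8119],"qdot":[-5.6117,-1.9952,1.3117],"p_ee":[-0.0572,0.1194,0.3307],"tau":[3.1173,9.6883,-1.8322]}
{"k":37,"ang":[-2.7409,-2.3769,1.8273],"qdot":[-4.0803,-0.6502,1.7742],"p_ee":[-0.0706,0.1247,0.3211],"tau":[2.4391,8.4879,-2.1059]}
{"k":38,"ang":[-2.7757,-2.3779,1.8467],"qdot":[-2.9014,0.4594,2.1013],"p_ee":[-0.0829,0.1299,0.3108],"tau":[2.0481,7.0455,-2.3143]}
{"k":39,"ang":[-2.8004,-2.3688,1.8687],"qdot":[-2.0399,1.3538,2.2952],"p_ee":[-0.0942,0.1351,0.2999]}
{"summary": "max |tau| (N\u00b7m): 71.0959"}
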